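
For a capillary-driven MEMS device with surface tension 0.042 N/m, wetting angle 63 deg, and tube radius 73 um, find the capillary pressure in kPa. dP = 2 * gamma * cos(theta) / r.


Step 1: cos(63 deg) = 0.454
Step 2: Convert r to m: r = 73e-6 m
Step 3: dP = 2 * 0.042 * 0.454 / 73e-6 = 522.4 Pa
Step 4: Convert Pa to kPa (divide by 1000).
dP = 0.52 kPa


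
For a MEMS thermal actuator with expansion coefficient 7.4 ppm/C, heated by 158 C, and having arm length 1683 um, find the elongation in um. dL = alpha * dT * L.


Step 1: Convert CTE: alpha = 7.4 ppm/C = 7.4e-6 /C
Step 2: dL = 7.4e-6 * 158 * 1683
dL = 1.9678 um


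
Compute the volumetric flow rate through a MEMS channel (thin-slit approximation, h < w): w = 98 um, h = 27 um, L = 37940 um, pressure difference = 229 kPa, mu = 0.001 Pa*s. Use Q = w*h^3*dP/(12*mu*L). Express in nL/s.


Step 1: Convert all dimensions to SI (meters).
w = 98e-6 m, h = 27e-6 m, L = 37940e-6 m, dP = 229e3 Pa
Step 2: Q = w * h^3 * dP / (12 * mu * L)
Q = 98e-6 * (27e-6)^3 * 229e3 / (12 * 0.001 * 37940e-6) = 9.7022906e-10 m^3/s
Step 3: Convert Q from m^3/s to nL/s (1 m^3 = 1e12 nL, so multiply by 1e12).
Q = 970.229 nL/s


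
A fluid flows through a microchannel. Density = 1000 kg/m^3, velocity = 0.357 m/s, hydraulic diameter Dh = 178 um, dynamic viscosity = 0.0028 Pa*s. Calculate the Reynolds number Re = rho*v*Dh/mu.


Step 1: Convert Dh to meters: Dh = 178e-6 m
Step 2: Re = rho * v * Dh / mu
Re = 1000 * 0.357 * 178e-6 / 0.0028
Re = 22.695


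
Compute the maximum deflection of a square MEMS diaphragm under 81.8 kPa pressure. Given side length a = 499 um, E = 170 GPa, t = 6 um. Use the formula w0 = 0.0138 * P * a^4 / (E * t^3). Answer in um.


Step 1: Convert pressure to compatible units (E is in GPa, so P in GPa).
P = 81.8 kPa = 81.8e-6 GPa
Step 2: Compute numerator: 0.0138 * P * a^4.
a^4 = 499^4 = 62001498001
numerator = 0.0138 * 81.8e-6 * 62001498001 = 6.99898e+04
Step 3: Compute denominator: E * t^3 = 170 * 6^3 = 36720
Step 4: w0 = numerator / denominator = 6.99898e+04 / 36720 = 1.906 um


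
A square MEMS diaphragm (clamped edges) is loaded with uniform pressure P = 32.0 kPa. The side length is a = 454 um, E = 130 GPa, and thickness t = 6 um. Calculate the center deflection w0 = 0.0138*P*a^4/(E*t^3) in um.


Step 1: Convert pressure to compatible units (E is in GPa, so P in GPa).
P = 32.0 kPa = 32.0e-6 GPa
Step 2: Compute numerator: 0.0138 * P * a^4.
a^4 = 454^4 = 42483805456
numerator = 0.0138 * 32.0e-6 * 42483805456 = 1.87608e+04
Step 3: Compute denominator: E * t^3 = 130 * 6^3 = 28080
Step 4: w0 = numerator / denominator = 1.87608e+04 / 28080 = 0.6681 um


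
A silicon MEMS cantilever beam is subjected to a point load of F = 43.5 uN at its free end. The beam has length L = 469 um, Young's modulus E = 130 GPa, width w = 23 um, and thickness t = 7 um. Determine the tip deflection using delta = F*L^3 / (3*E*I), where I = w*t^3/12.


Step 1: Calculate the second moment of area.
I = w * t^3 / 12 = 23 * 7^3 / 12 = 657.4167 um^4
Step 2: Convert E to consistent units (1 GPa = 1000 uN/um^2).
E = 130 GPa = 130000 uN/um^2
Step 3: Calculate tip deflection.
delta = F * L^3 / (3 * E * I)
delta = 43.5 * 469^3 / (3 * 130000 * 657.4167)
delta = 17.5026 um


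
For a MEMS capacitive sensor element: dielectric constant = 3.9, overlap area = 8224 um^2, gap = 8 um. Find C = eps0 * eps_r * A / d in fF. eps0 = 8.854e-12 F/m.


Step 1: Convert area to m^2: A = 8224e-12 m^2
Step 2: Convert gap to m: d = 8e-6 m
Step 3: C = eps0 * eps_r * A / d
C = 8.854e-12 * 3.9 * 8224e-12 / 8e-6
Step 4: Convert to fF (multiply by 1e15).
C = 35.5 fF


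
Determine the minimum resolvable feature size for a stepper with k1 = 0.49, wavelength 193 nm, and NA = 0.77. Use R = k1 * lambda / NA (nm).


Step 1: Identify values: k1 = 0.49, lambda = 193 nm, NA = 0.77
Step 2: R = k1 * lambda / NA
R = 0.49 * 193 / 0.77
R = 122.8 nm


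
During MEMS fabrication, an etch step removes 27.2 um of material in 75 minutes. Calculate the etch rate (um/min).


Step 1: Etch rate = depth / time
Step 2: rate = 27.2 / 75
rate = 0.363 um/min


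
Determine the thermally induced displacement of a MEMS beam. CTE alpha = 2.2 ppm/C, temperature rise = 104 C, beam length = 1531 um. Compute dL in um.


Step 1: Convert CTE: alpha = 2.2 ppm/C = 2.2e-6 /C
Step 2: dL = 2.2e-6 * 104 * 1531
dL = 0.3503 um


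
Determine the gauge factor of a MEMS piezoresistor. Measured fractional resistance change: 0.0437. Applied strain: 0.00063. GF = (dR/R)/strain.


Step 1: Identify values.
dR/R = 0.0437, strain = 0.00063
Step 2: GF = (dR/R) / strain = 0.0437 / 0.00063
GF = 69.4


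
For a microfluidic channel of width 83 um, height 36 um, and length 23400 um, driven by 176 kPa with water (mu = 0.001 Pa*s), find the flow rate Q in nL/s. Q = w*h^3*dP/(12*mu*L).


Step 1: Convert all dimensions to SI (meters).
w = 83e-6 m, h = 36e-6 m, L = 23400e-6 m, dP = 176e3 Pa
Step 2: Q = w * h^3 * dP / (12 * mu * L)
Q = 83e-6 * (36e-6)^3 * 176e3 / (12 * 0.001 * 23400e-6) = 2.42717538e-09 m^3/s
Step 3: Convert Q from m^3/s to nL/s (1 m^3 = 1e12 nL, so multiply by 1e12).
Q = 2427.175 nL/s


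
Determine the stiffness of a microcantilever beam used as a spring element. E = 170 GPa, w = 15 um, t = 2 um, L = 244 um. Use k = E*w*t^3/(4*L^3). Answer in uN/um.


Step 1: Convert E to consistent units (1 GPa = 1000 uN/um^2).
E = 170 GPa = 170000 uN/um^2
Step 2: Compute t^3 = 2^3 = 8
Step 3: Compute L^3 = 244^3 = 14526784
Step 4: k = 170000 * 15 * 8 / (4 * 14526784)
k = 0.3511 uN/um


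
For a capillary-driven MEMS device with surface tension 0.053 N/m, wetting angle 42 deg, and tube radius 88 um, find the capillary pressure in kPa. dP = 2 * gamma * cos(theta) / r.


Step 1: cos(42 deg) = 0.7431
Step 2: Convert r to m: r = 88e-6 m
Step 3: dP = 2 * 0.053 * 0.7431 / 88e-6 = 895.1 Pa
Step 4: Convert Pa to kPa (divide by 1000).
dP = 0.9 kPa


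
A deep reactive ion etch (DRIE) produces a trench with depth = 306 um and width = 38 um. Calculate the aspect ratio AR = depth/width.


Step 1: AR = depth / width
Step 2: AR = 306 / 38
AR = 8.1


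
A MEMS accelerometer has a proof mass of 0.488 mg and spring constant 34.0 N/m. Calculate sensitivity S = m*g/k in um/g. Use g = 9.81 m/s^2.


Step 1: Convert mass: m = 0.488 mg = 4.88e-07 kg
Step 2: S = m * g / k = 4.88e-07 * 9.81 / 34.0
Step 3: S = 1.41e-07 m/g
Step 4: Convert to um/g: S = 0.141 um/g


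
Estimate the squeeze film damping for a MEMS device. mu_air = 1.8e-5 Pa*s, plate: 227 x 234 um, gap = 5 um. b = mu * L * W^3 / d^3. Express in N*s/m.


Step 1: Convert to SI.
L = 227e-6 m, W = 234e-6 m, d = 5e-6 m
Step 2: W^3 = (234e-6)^3 = 1.28e-11 m^3
Step 3: d^3 = (5e-6)^3 = 1.25e-16 m^3
Step 4: b = 1.8e-5 * 227e-6 * 1.28e-11 / 1.25e-16
b = 4.19e-04 N*s/m


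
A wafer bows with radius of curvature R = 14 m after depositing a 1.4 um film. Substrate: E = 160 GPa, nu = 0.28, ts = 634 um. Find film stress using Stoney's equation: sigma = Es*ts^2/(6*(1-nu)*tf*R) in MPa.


Step 1: Compute numerator: Es * ts^2 = 160 * 634^2 = 64312960 (GPa*um^2)
Step 2: Compute denominator (R in um): 6*(1-nu)*tf*R = 6*0.72*1.4*14e6 = 84672000.0 (um^2)
Step 3: sigma (GPa) = 64312960 / 84672000.0 = 7.59554e-01 GPa
Step 4: Convert to MPa (x1000): sigma = 759.6 MPa


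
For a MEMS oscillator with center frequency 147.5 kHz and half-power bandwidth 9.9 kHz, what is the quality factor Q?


Step 1: Q = f0 / bandwidth
Step 2: Q = 147.5 / 9.9
Q = 14.9


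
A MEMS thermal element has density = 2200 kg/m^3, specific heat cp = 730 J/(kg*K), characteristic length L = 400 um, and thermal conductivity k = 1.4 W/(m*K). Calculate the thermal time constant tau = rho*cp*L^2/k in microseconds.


Step 1: Convert L to m: L = 400e-6 m
Step 2: L^2 = (400e-6)^2 = 1.6e-07 m^2
Step 3: tau = 2200 * 730 * 1.6e-07 / 1.4 = 1.8354285714e-01 s
Step 4: Convert to microseconds (multiply by 1e6).
tau = 183542.857 us


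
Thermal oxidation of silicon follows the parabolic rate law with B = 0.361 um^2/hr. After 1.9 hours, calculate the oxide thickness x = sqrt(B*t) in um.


Step 1: Compute B*t = 0.361 * 1.9 = 0.6859
Step 2: x = sqrt(0.6859)
x = 0.828 um


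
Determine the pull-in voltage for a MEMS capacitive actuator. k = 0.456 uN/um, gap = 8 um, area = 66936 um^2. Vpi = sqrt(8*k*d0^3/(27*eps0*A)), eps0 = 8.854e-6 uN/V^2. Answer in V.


Step 1: Compute numerator: 8 * k * d0^3 = 8 * 0.456 * 8^3 = 1867.776
Step 2: Compute denominator: 27 * eps0 * A = 27 * 8.854e-6 * 66936 = 16.001586
Step 3: Vpi = sqrt(1867.776 / 16.001586)
Vpi = 10.8 V


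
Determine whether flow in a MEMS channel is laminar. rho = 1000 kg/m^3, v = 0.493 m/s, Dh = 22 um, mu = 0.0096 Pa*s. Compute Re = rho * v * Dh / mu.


Step 1: Convert Dh to meters: Dh = 22e-6 m
Step 2: Re = rho * v * Dh / mu
Re = 1000 * 0.493 * 22e-6 / 0.0096
Re = 1.13
Since Re = 1.13 is below ~2300, the flow is laminar.


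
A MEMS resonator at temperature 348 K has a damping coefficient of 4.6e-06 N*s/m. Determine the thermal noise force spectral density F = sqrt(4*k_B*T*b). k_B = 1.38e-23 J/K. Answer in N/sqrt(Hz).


Step 1: Compute 4 * k_B * T * b
= 4 * 1.38e-23 * 348 * 4.6e-06
= 8.8364e-26 N^2/Hz
Step 2: F_noise = sqrt(8.8364e-26)
F_noise = 2.97e-13 N/sqrt(Hz)


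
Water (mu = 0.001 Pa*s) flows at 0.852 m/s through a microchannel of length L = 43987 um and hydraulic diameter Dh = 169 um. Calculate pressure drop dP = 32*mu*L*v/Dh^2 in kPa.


Step 1: Convert to SI: L = 43987e-6 m, Dh = 169e-6 m
Step 2: dP = 32 * 0.001 * 43987e-6 * 0.852 / (169e-6)^2
Step 3: dP = 41989.48 Pa
Step 4: Convert to kPa: dP = 41.99 kPa


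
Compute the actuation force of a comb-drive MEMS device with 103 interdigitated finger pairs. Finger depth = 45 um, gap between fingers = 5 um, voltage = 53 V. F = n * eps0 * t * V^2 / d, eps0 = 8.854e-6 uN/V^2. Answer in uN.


Step 1: Parameters: n=103, eps0=8.854e-6 uN/V^2, t=45 um, V=53 V, d=5 um
Step 2: V^2 = 2809
Step 3: F = 103 * 8.854e-6 * 45 * 2809 / 5
F = 23.055 uN


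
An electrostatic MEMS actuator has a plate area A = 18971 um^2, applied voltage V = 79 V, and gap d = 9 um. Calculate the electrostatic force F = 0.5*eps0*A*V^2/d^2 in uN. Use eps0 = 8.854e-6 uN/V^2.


Step 1: Identify parameters.
eps0 = 8.854e-6 uN/V^2, A = 18971 um^2, V = 79 V, d = 9 um
Step 2: Compute V^2 = 79^2 = 6241
Step 3: Compute d^2 = 9^2 = 81
Step 4: F = 0.5 * 8.854e-6 * 18971 * 6241 / 81
F = 6.471 uN


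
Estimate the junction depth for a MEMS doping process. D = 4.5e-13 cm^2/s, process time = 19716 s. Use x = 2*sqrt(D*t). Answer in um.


Step 1: Compute D*t = 4.5e-13 * 19716 = 8.8722e-09 cm^2
Step 2: sqrt(D*t) = 9.41924e-05 cm
Step 3: x = 2 * 9.41924e-05 cm = 1.883848e-04 cm
Step 4: Convert to um (1 cm = 1e4 um): x = 1.884 um


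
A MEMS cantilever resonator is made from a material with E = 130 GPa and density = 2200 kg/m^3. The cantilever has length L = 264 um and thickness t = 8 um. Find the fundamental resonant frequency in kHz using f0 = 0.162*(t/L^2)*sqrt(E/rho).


Step 1: Convert units to SI.
t_SI = 8e-6 m, L_SI = 264e-6 m
Step 2: Calculate sqrt(E/rho).
sqrt(130e9 / 2200) = 7687.06 m/s
Step 3: Compute f0.
f0 = 0.162 * 8e-6 / (264e-6)^2 * 7687.06 = 142941.2 Hz = 142.94 kHz


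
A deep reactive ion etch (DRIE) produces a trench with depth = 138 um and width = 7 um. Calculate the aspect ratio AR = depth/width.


Step 1: AR = depth / width
Step 2: AR = 138 / 7
AR = 19.7


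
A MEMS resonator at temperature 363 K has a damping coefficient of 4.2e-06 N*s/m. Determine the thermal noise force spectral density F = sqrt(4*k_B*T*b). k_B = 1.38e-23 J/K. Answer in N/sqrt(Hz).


Step 1: Compute 4 * k_B * T * b
= 4 * 1.38e-23 * 363 * 4.2e-06
= 8.4158e-26 N^2/Hz
Step 2: F_noise = sqrt(8.4158e-26)
F_noise = 2.90e-13 N/sqrt(Hz)


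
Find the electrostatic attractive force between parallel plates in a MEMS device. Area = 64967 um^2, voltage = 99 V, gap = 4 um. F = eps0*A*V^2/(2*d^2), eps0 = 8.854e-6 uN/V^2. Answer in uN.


Step 1: Identify parameters.
eps0 = 8.854e-6 uN/V^2, A = 64967 um^2, V = 99 V, d = 4 um
Step 2: Compute V^2 = 99^2 = 9801
Step 3: Compute d^2 = 4^2 = 16
Step 4: F = 0.5 * 8.854e-6 * 64967 * 9801 / 16
F = 176.178 uN


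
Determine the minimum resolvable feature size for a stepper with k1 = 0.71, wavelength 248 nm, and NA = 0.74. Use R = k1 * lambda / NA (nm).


Step 1: Identify values: k1 = 0.71, lambda = 248 nm, NA = 0.74
Step 2: R = k1 * lambda / NA
R = 0.71 * 248 / 0.74
R = 237.9 nm


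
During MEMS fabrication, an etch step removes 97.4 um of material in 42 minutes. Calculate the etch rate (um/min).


Step 1: Etch rate = depth / time
Step 2: rate = 97.4 / 42
rate = 2.319 um/min


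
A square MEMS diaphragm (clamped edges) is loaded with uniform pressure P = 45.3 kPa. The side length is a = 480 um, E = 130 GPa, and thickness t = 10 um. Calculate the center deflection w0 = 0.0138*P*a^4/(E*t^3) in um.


Step 1: Convert pressure to compatible units (E is in GPa, so P in GPa).
P = 45.3 kPa = 45.3e-6 GPa
Step 2: Compute numerator: 0.0138 * P * a^4.
a^4 = 480^4 = 53084160000
numerator = 0.0138 * 45.3e-6 * 53084160000 = 3.3185e+04
Step 3: Compute denominator: E * t^3 = 130 * 10^3 = 130000
Step 4: w0 = numerator / denominator = 3.3185e+04 / 130000 = 0.2553 um


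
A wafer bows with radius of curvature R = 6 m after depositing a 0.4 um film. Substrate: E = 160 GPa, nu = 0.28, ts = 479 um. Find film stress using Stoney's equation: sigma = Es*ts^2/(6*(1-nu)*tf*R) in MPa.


Step 1: Compute numerator: Es * ts^2 = 160 * 479^2 = 36710560 (GPa*um^2)
Step 2: Compute denominator (R in um): 6*(1-nu)*tf*R = 6*0.72*0.4*6e6 = 10368000.0 (um^2)
Step 3: sigma (GPa) = 36710560 / 10368000.0 = 3.540756e+00 GPa
Step 4: Convert to MPa (x1000): sigma = 3540.8 MPa


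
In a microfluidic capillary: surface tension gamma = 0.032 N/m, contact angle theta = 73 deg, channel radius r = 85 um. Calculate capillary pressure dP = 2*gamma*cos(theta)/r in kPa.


Step 1: cos(73 deg) = 0.2924
Step 2: Convert r to m: r = 85e-6 m
Step 3: dP = 2 * 0.032 * 0.2924 / 85e-6 = 220.2 Pa
Step 4: Convert Pa to kPa (divide by 1000).
dP = 0.22 kPa


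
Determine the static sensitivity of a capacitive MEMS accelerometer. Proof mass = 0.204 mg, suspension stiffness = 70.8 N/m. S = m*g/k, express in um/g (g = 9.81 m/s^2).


Step 1: Convert mass: m = 0.204 mg = 2.04e-07 kg
Step 2: S = m * g / k = 2.04e-07 * 9.81 / 70.8
Step 3: S = 2.83e-08 m/g
Step 4: Convert to um/g: S = 0.028 um/g


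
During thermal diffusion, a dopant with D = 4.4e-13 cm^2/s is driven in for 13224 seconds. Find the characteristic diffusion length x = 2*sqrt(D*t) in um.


Step 1: Compute D*t = 4.4e-13 * 13224 = 5.81856e-09 cm^2
Step 2: sqrt(D*t) = 7.62795e-05 cm
Step 3: x = 2 * 7.62795e-05 cm = 1.52559e-04 cm
Step 4: Convert to um (1 cm = 1e4 um): x = 1.526 um


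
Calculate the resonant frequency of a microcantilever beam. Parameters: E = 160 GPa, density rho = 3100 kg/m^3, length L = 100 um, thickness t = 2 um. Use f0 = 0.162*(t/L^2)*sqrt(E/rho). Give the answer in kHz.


Step 1: Convert units to SI.
t_SI = 2e-6 m, L_SI = 100e-6 m
Step 2: Calculate sqrt(E/rho).
sqrt(160e9 / 3100) = 7184.21 m/s
Step 3: Compute f0.
f0 = 0.162 * 2e-6 / (100e-6)^2 * 7184.21 = 232768.4 Hz = 232.77 kHz


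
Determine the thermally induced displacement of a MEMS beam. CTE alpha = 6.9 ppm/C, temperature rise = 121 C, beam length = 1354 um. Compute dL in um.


Step 1: Convert CTE: alpha = 6.9 ppm/C = 6.9e-6 /C
Step 2: dL = 6.9e-6 * 121 * 1354
dL = 1.1305 um


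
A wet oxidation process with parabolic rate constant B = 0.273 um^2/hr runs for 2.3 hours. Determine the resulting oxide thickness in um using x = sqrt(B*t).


Step 1: Compute B*t = 0.273 * 2.3 = 0.6279
Step 2: x = sqrt(0.6279)
x = 0.792 um


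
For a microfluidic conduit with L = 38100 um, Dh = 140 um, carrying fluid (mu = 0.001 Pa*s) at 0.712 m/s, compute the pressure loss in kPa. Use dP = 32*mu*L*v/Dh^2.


Step 1: Convert to SI: L = 38100e-6 m, Dh = 140e-6 m
Step 2: dP = 32 * 0.001 * 38100e-6 * 0.712 / (140e-6)^2
Step 3: dP = 44289.31 Pa
Step 4: Convert to kPa: dP = 44.29 kPa


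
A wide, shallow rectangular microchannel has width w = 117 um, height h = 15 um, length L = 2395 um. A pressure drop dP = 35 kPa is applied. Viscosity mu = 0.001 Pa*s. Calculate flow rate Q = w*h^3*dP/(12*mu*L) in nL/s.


Step 1: Convert all dimensions to SI (meters).
w = 117e-6 m, h = 15e-6 m, L = 2395e-6 m, dP = 35e3 Pa
Step 2: Q = w * h^3 * dP / (12 * mu * L)
Q = 117e-6 * (15e-6)^3 * 35e3 / (12 * 0.001 * 2395e-6) = 4.8088466e-10 m^3/s
Step 3: Convert Q from m^3/s to nL/s (1 m^3 = 1e12 nL, so multiply by 1e12).
Q = 480.885 nL/s


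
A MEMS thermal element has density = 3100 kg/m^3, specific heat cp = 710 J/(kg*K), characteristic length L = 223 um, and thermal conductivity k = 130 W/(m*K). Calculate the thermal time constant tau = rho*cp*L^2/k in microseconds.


Step 1: Convert L to m: L = 223e-6 m
Step 2: L^2 = (223e-6)^2 = 4.9729e-08 m^2
Step 3: tau = 3100 * 710 * 4.9729e-08 / 130 = 8.419502e-04 s
Step 4: Convert to microseconds (multiply by 1e6).
tau = 841.95 us


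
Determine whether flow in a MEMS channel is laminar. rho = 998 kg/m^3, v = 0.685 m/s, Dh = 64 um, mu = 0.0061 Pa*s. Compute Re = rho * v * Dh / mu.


Step 1: Convert Dh to meters: Dh = 64e-6 m
Step 2: Re = rho * v * Dh / mu
Re = 998 * 0.685 * 64e-6 / 0.0061
Re = 7.173
Since Re = 7.173 is below ~2300, the flow is laminar.


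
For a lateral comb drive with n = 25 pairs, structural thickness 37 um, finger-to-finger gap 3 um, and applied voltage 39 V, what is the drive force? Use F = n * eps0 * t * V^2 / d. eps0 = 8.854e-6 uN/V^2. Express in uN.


Step 1: Parameters: n=25, eps0=8.854e-6 uN/V^2, t=37 um, V=39 V, d=3 um
Step 2: V^2 = 1521
Step 3: F = 25 * 8.854e-6 * 37 * 1521 / 3
F = 4.152 uN


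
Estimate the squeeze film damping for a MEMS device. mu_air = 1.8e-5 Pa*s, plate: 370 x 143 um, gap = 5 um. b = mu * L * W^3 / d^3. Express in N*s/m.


Step 1: Convert to SI.
L = 370e-6 m, W = 143e-6 m, d = 5e-6 m
Step 2: W^3 = (143e-6)^3 = 2.92e-12 m^3
Step 3: d^3 = (5e-6)^3 = 1.25e-16 m^3
Step 4: b = 1.8e-5 * 370e-6 * 2.92e-12 / 1.25e-16
b = 1.56e-04 N*s/m


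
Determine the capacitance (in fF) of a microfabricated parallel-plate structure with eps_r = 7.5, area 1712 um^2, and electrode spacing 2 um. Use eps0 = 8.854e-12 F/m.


Step 1: Convert area to m^2: A = 1712e-12 m^2
Step 2: Convert gap to m: d = 2e-6 m
Step 3: C = eps0 * eps_r * A / d
C = 8.854e-12 * 7.5 * 1712e-12 / 2e-6
Step 4: Convert to fF (multiply by 1e15).
C = 56.84 fF


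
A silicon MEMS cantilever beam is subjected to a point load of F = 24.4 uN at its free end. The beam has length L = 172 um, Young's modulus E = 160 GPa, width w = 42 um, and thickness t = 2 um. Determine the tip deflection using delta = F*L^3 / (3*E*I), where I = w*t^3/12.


Step 1: Calculate the second moment of area.
I = w * t^3 / 12 = 42 * 2^3 / 12 = 28.0 um^4
Step 2: Convert E to consistent units (1 GPa = 1000 uN/um^2).
E = 160 GPa = 160000 uN/um^2
Step 3: Calculate tip deflection.
delta = F * L^3 / (3 * E * I)
delta = 24.4 * 172^3 / (3 * 160000 * 28.0)
delta = 9.238 um


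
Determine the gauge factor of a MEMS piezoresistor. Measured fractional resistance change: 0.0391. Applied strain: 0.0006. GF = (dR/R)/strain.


Step 1: Identify values.
dR/R = 0.0391, strain = 0.0006
Step 2: GF = (dR/R) / strain = 0.0391 / 0.0006
GF = 65.2


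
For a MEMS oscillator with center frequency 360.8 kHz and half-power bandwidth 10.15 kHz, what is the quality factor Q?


Step 1: Q = f0 / bandwidth
Step 2: Q = 360.8 / 10.15
Q = 35.5


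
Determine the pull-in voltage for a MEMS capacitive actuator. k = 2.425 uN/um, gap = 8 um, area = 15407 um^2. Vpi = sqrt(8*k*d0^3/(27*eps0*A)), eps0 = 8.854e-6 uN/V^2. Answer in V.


Step 1: Compute numerator: 8 * k * d0^3 = 8 * 2.425 * 8^3 = 9932.8
Step 2: Compute denominator: 27 * eps0 * A = 27 * 8.854e-6 * 15407 = 3.683167
Step 3: Vpi = sqrt(9932.8 / 3.683167)
Vpi = 51.93 V


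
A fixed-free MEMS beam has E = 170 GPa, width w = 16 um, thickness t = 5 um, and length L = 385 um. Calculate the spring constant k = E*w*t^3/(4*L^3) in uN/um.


Step 1: Convert E to consistent units (1 GPa = 1000 uN/um^2).
E = 170 GPa = 170000 uN/um^2
Step 2: Compute t^3 = 5^3 = 125
Step 3: Compute L^3 = 385^3 = 57066625
Step 4: k = 170000 * 16 * 125 / (4 * 57066625)
k = 1.4895 uN/um


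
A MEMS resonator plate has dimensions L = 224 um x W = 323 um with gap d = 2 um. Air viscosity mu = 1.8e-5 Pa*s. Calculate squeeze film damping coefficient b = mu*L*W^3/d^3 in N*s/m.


Step 1: Convert to SI.
L = 224e-6 m, W = 323e-6 m, d = 2e-6 m
Step 2: W^3 = (323e-6)^3 = 3.37e-11 m^3
Step 3: d^3 = (2e-6)^3 = 8.00e-18 m^3
Step 4: b = 1.8e-5 * 224e-6 * 3.37e-11 / 8.00e-18
b = 1.70e-02 N*s/m


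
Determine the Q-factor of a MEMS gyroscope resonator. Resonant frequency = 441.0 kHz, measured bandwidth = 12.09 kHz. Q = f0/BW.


Step 1: Q = f0 / bandwidth
Step 2: Q = 441.0 / 12.09
Q = 36.5


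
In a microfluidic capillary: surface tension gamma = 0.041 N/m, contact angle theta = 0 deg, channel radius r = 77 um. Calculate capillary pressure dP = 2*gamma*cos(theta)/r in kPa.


Step 1: cos(0 deg) = 1.0
Step 2: Convert r to m: r = 77e-6 m
Step 3: dP = 2 * 0.041 * 1.0 / 77e-6 = 1064.9 Pa
Step 4: Convert Pa to kPa (divide by 1000).
dP = 1.06 kPa


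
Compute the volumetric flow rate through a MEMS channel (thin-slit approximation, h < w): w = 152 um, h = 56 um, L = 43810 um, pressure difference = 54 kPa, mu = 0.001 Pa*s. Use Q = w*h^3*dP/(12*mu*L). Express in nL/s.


Step 1: Convert all dimensions to SI (meters).
w = 152e-6 m, h = 56e-6 m, L = 43810e-6 m, dP = 54e3 Pa
Step 2: Q = w * h^3 * dP / (12 * mu * L)
Q = 152e-6 * (56e-6)^3 * 54e3 / (12 * 0.001 * 43810e-6) = 2.7418704e-09 m^3/s
Step 3: Convert Q from m^3/s to nL/s (1 m^3 = 1e12 nL, so multiply by 1e12).
Q = 2741.87 nL/s


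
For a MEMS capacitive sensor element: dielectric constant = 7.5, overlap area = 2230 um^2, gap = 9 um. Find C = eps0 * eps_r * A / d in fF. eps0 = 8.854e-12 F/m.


Step 1: Convert area to m^2: A = 2230e-12 m^2
Step 2: Convert gap to m: d = 9e-6 m
Step 3: C = eps0 * eps_r * A / d
C = 8.854e-12 * 7.5 * 2230e-12 / 9e-6
Step 4: Convert to fF (multiply by 1e15).
C = 16.45 fF


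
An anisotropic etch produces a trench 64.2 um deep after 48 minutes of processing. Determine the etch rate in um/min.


Step 1: Etch rate = depth / time
Step 2: rate = 64.2 / 48
rate = 1.338 um/min


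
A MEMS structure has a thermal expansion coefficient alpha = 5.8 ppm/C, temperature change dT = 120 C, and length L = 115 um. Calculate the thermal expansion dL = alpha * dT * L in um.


Step 1: Convert CTE: alpha = 5.8 ppm/C = 5.8e-6 /C
Step 2: dL = 5.8e-6 * 120 * 115
dL = 0.08 um


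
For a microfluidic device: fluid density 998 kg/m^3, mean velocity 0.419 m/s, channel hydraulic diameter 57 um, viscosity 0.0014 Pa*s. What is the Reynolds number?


Step 1: Convert Dh to meters: Dh = 57e-6 m
Step 2: Re = rho * v * Dh / mu
Re = 998 * 0.419 * 57e-6 / 0.0014
Re = 17.025


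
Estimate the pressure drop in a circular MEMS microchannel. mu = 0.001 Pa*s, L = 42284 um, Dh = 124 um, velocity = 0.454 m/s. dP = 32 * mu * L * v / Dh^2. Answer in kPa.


Step 1: Convert to SI: L = 42284e-6 m, Dh = 124e-6 m
Step 2: dP = 32 * 0.001 * 42284e-6 * 0.454 / (124e-6)^2
Step 3: dP = 39952.00 Pa
Step 4: Convert to kPa: dP = 39.95 kPa


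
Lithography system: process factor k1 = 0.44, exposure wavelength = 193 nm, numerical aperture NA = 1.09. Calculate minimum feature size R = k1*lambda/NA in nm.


Step 1: Identify values: k1 = 0.44, lambda = 193 nm, NA = 1.09
Step 2: R = k1 * lambda / NA
R = 0.44 * 193 / 1.09
R = 77.9 nm


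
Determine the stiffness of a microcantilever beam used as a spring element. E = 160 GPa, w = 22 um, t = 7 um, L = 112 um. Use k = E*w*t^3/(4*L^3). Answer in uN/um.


Step 1: Convert E to consistent units (1 GPa = 1000 uN/um^2).
E = 160 GPa = 160000 uN/um^2
Step 2: Compute t^3 = 7^3 = 343
Step 3: Compute L^3 = 112^3 = 1404928
Step 4: k = 160000 * 22 * 343 / (4 * 1404928)
k = 214.8438 uN/um


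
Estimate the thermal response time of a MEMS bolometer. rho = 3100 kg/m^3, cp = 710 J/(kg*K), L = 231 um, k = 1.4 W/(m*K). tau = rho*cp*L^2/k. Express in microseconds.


Step 1: Convert L to m: L = 231e-6 m
Step 2: L^2 = (231e-6)^2 = 5.3361e-08 m^2
Step 3: tau = 3100 * 710 * 5.3361e-08 / 1.4 = 8.3891115e-02 s
Step 4: Convert to microseconds (multiply by 1e6).
tau = 83891.115 us


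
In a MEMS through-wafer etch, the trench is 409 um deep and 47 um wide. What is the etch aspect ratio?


Step 1: AR = depth / width
Step 2: AR = 409 / 47
AR = 8.7


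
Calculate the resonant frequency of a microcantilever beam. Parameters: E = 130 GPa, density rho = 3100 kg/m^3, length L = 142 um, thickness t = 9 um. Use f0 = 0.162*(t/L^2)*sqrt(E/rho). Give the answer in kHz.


Step 1: Convert units to SI.
t_SI = 9e-6 m, L_SI = 142e-6 m
Step 2: Calculate sqrt(E/rho).
sqrt(130e9 / 3100) = 6475.76 m/s
Step 3: Compute f0.
f0 = 0.162 * 9e-6 / (142e-6)^2 * 6475.76 = 468243.3 Hz = 468.24 kHz


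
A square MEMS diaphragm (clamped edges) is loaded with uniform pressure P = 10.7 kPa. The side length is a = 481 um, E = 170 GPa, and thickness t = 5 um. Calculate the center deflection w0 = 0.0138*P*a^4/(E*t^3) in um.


Step 1: Convert pressure to compatible units (E is in GPa, so P in GPa).
P = 10.7 kPa = 10.7e-6 GPa
Step 2: Compute numerator: 0.0138 * P * a^4.
a^4 = 481^4 = 53527912321
numerator = 0.0138 * 10.7e-6 * 53527912321 = 7.90393e+03
Step 3: Compute denominator: E * t^3 = 170 * 5^3 = 21250
Step 4: w0 = numerator / denominator = 7.90393e+03 / 21250 = 0.3719 um


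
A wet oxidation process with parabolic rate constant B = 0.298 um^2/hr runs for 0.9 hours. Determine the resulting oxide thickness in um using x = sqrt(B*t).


Step 1: Compute B*t = 0.298 * 0.9 = 0.2682
Step 2: x = sqrt(0.2682)
x = 0.518 um


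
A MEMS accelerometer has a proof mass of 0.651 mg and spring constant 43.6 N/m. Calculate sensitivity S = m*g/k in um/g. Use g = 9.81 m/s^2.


Step 1: Convert mass: m = 0.651 mg = 6.51e-07 kg
Step 2: S = m * g / k = 6.51e-07 * 9.81 / 43.6
Step 3: S = 1.46e-07 m/g
Step 4: Convert to um/g: S = 0.146 um/g


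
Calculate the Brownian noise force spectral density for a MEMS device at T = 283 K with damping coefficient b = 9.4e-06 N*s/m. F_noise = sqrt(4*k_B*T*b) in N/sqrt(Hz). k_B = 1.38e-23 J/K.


Step 1: Compute 4 * k_B * T * b
= 4 * 1.38e-23 * 283 * 9.4e-06
= 1.4684e-25 N^2/Hz
Step 2: F_noise = sqrt(1.4684e-25)
F_noise = 3.83e-13 N/sqrt(Hz)


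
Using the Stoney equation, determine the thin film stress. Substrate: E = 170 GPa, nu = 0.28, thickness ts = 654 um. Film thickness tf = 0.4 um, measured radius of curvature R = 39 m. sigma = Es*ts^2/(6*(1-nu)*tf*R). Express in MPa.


Step 1: Compute numerator: Es * ts^2 = 170 * 654^2 = 72711720 (GPa*um^2)
Step 2: Compute denominator (R in um): 6*(1-nu)*tf*R = 6*0.72*0.4*39e6 = 67392000.0 (um^2)
Step 3: sigma (GPa) = 72711720 / 67392000.0 = 1.078937e+00 GPa
Step 4: Convert to MPa (x1000): sigma = 1078.9 MPa


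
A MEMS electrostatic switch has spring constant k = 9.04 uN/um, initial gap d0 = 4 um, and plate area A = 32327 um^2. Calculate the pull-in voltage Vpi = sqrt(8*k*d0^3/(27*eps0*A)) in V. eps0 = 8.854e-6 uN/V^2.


Step 1: Compute numerator: 8 * k * d0^3 = 8 * 9.04 * 4^3 = 4628.48
Step 2: Compute denominator: 27 * eps0 * A = 27 * 8.854e-6 * 32327 = 7.728028
Step 3: Vpi = sqrt(4628.48 / 7.728028)
Vpi = 24.47 V


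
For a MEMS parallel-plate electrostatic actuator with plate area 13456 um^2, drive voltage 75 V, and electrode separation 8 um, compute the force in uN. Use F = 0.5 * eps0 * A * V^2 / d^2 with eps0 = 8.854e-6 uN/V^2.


Step 1: Identify parameters.
eps0 = 8.854e-6 uN/V^2, A = 13456 um^2, V = 75 V, d = 8 um
Step 2: Compute V^2 = 75^2 = 5625
Step 3: Compute d^2 = 8^2 = 64
Step 4: F = 0.5 * 8.854e-6 * 13456 * 5625 / 64
F = 5.236 uN


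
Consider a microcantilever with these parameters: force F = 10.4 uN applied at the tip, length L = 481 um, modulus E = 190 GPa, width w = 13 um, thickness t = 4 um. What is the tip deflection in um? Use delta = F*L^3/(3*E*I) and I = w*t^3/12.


Step 1: Calculate the second moment of area.
I = w * t^3 / 12 = 13 * 4^3 / 12 = 69.3333 um^4
Step 2: Convert E to consistent units (1 GPa = 1000 uN/um^2).
E = 190 GPa = 190000 uN/um^2
Step 3: Calculate tip deflection.
delta = F * L^3 / (3 * E * I)
delta = 10.4 * 481^3 / (3 * 190000 * 69.3333)
delta = 29.2854 um


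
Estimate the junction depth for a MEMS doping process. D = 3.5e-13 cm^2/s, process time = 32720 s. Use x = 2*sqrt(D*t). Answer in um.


Step 1: Compute D*t = 3.5e-13 * 32720 = 1.1452e-08 cm^2
Step 2: sqrt(D*t) = 1.0701e-04 cm
Step 3: x = 2 * 1.0701e-04 cm = 2.1402e-04 cm
Step 4: Convert to um (1 cm = 1e4 um): x = 2.14 um


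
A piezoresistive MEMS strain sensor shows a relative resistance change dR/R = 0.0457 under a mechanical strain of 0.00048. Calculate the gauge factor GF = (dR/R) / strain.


Step 1: Identify values.
dR/R = 0.0457, strain = 0.00048
Step 2: GF = (dR/R) / strain = 0.0457 / 0.00048
GF = 95.2


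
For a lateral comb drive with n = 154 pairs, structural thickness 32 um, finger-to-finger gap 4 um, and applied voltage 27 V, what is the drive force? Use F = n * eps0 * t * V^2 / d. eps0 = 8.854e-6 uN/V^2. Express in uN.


Step 1: Parameters: n=154, eps0=8.854e-6 uN/V^2, t=32 um, V=27 V, d=4 um
Step 2: V^2 = 729
Step 3: F = 154 * 8.854e-6 * 32 * 729 / 4
F = 7.952 uN


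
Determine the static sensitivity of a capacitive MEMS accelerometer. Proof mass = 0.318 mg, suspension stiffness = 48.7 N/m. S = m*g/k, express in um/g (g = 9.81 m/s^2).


Step 1: Convert mass: m = 0.318 mg = 3.18e-07 kg
Step 2: S = m * g / k = 3.18e-07 * 9.81 / 48.7
Step 3: S = 6.41e-08 m/g
Step 4: Convert to um/g: S = 0.064 um/g


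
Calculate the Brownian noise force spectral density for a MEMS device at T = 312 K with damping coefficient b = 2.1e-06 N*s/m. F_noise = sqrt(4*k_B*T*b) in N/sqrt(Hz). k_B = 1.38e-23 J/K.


Step 1: Compute 4 * k_B * T * b
= 4 * 1.38e-23 * 312 * 2.1e-06
= 3.6167e-26 N^2/Hz
Step 2: F_noise = sqrt(3.6167e-26)
F_noise = 1.90e-13 N/sqrt(Hz)


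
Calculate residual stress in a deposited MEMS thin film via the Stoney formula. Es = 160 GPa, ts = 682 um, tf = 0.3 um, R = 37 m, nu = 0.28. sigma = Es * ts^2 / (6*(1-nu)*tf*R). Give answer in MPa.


Step 1: Compute numerator: Es * ts^2 = 160 * 682^2 = 74419840 (GPa*um^2)
Step 2: Compute denominator (R in um): 6*(1-nu)*tf*R = 6*0.72*0.3*37e6 = 47952000.0 (um^2)
Step 3: sigma (GPa) = 74419840 / 47952000.0 = 1.551965e+00 GPa
Step 4: Convert to MPa (x1000): sigma = 1552.0 MPa


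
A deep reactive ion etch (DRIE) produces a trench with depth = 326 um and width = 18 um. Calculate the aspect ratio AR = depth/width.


Step 1: AR = depth / width
Step 2: AR = 326 / 18
AR = 18.1


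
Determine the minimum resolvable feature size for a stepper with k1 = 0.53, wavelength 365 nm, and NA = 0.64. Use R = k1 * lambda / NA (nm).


Step 1: Identify values: k1 = 0.53, lambda = 365 nm, NA = 0.64
Step 2: R = k1 * lambda / NA
R = 0.53 * 365 / 0.64
R = 302.3 nm


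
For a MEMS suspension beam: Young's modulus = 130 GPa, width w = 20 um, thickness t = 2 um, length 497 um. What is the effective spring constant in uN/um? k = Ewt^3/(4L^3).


Step 1: Convert E to consistent units (1 GPa = 1000 uN/um^2).
E = 130 GPa = 130000 uN/um^2
Step 2: Compute t^3 = 2^3 = 8
Step 3: Compute L^3 = 497^3 = 122763473
Step 4: k = 130000 * 20 * 8 / (4 * 122763473)
k = 0.0424 uN/um


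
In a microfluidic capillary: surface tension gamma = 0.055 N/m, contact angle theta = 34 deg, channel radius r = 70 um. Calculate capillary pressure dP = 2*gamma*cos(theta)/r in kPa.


Step 1: cos(34 deg) = 0.829
Step 2: Convert r to m: r = 70e-6 m
Step 3: dP = 2 * 0.055 * 0.829 / 70e-6 = 1302.7 Pa
Step 4: Convert Pa to kPa (divide by 1000).
dP = 1.3 kPa


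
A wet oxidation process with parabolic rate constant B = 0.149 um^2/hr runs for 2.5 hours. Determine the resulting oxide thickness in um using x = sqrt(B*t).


Step 1: Compute B*t = 0.149 * 2.5 = 0.3725
Step 2: x = sqrt(0.3725)
x = 0.61 um


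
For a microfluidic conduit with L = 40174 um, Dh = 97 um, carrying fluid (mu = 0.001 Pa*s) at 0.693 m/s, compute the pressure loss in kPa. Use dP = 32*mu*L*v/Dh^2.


Step 1: Convert to SI: L = 40174e-6 m, Dh = 97e-6 m
Step 2: dP = 32 * 0.001 * 40174e-6 * 0.693 / (97e-6)^2
Step 3: dP = 94685.79 Pa
Step 4: Convert to kPa: dP = 94.69 kPa


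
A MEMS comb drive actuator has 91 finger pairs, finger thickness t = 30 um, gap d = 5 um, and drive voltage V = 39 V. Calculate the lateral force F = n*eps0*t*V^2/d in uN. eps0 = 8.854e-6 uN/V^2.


Step 1: Parameters: n=91, eps0=8.854e-6 uN/V^2, t=30 um, V=39 V, d=5 um
Step 2: V^2 = 1521
Step 3: F = 91 * 8.854e-6 * 30 * 1521 / 5
F = 7.353 uN


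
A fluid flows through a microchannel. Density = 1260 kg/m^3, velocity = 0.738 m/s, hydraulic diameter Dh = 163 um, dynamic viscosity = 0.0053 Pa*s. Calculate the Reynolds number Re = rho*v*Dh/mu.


Step 1: Convert Dh to meters: Dh = 163e-6 m
Step 2: Re = rho * v * Dh / mu
Re = 1260 * 0.738 * 163e-6 / 0.0053
Re = 28.598


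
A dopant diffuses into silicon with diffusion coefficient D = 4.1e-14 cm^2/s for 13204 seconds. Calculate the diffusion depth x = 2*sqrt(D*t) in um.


Step 1: Compute D*t = 4.1e-14 * 13204 = 5.41364e-10 cm^2
Step 2: sqrt(D*t) = 2.3267e-05 cm
Step 3: x = 2 * 2.3267e-05 cm = 4.6534e-05 cm
Step 4: Convert to um (1 cm = 1e4 um): x = 0.465 um


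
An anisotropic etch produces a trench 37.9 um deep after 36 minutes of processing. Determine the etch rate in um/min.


Step 1: Etch rate = depth / time
Step 2: rate = 37.9 / 36
rate = 1.053 um/min


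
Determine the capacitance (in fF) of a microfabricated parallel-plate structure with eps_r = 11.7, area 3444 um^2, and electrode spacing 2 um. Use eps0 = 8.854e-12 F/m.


Step 1: Convert area to m^2: A = 3444e-12 m^2
Step 2: Convert gap to m: d = 2e-6 m
Step 3: C = eps0 * eps_r * A / d
C = 8.854e-12 * 11.7 * 3444e-12 / 2e-6
Step 4: Convert to fF (multiply by 1e15).
C = 178.39 fF


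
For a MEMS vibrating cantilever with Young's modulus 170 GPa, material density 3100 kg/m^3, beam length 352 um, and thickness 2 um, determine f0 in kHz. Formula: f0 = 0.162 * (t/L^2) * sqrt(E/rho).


Step 1: Convert units to SI.
t_SI = 2e-6 m, L_SI = 352e-6 m
Step 2: Calculate sqrt(E/rho).
sqrt(170e9 / 3100) = 7405.32 m/s
Step 3: Compute f0.
f0 = 0.162 * 2e-6 / (352e-6)^2 * 7405.32 = 19364.4 Hz = 19.36 kHz


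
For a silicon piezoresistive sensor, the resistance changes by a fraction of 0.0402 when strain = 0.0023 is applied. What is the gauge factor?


Step 1: Identify values.
dR/R = 0.0402, strain = 0.0023
Step 2: GF = (dR/R) / strain = 0.0402 / 0.0023
GF = 17.5


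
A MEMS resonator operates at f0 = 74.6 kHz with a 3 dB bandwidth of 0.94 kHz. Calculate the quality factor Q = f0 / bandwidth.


Step 1: Q = f0 / bandwidth
Step 2: Q = 74.6 / 0.94
Q = 79.4


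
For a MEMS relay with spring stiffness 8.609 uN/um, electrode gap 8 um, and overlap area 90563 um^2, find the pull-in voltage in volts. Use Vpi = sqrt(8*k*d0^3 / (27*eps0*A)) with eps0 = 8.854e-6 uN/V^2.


Step 1: Compute numerator: 8 * k * d0^3 = 8 * 8.609 * 8^3 = 35262.464
Step 2: Compute denominator: 27 * eps0 * A = 27 * 8.854e-6 * 90563 = 21.64981
Step 3: Vpi = sqrt(35262.464 / 21.64981)
Vpi = 40.36 V


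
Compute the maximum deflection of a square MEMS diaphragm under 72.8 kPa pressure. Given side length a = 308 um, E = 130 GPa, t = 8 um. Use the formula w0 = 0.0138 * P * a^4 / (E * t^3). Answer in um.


Step 1: Convert pressure to compatible units (E is in GPa, so P in GPa).
P = 72.8 kPa = 72.8e-6 GPa
Step 2: Compute numerator: 0.0138 * P * a^4.
a^4 = 308^4 = 8999178496
numerator = 0.0138 * 72.8e-6 * 8999178496 = 9.04093e+03
Step 3: Compute denominator: E * t^3 = 130 * 8^3 = 66560
Step 4: w0 = numerator / denominator = 9.04093e+03 / 66560 = 0.1358 um


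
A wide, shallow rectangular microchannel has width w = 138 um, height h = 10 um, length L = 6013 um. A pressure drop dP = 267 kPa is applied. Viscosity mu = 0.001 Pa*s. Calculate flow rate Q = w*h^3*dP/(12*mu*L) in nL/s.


Step 1: Convert all dimensions to SI (meters).
w = 138e-6 m, h = 10e-6 m, L = 6013e-6 m, dP = 267e3 Pa
Step 2: Q = w * h^3 * dP / (12 * mu * L)
Q = 138e-6 * (10e-6)^3 * 267e3 / (12 * 0.001 * 6013e-6) = 5.1064361e-10 m^3/s
Step 3: Convert Q from m^3/s to nL/s (1 m^3 = 1e12 nL, so multiply by 1e12).
Q = 510.644 nL/s


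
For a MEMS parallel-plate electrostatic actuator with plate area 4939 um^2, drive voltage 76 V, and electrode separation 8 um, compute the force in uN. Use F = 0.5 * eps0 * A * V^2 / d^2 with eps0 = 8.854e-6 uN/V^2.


Step 1: Identify parameters.
eps0 = 8.854e-6 uN/V^2, A = 4939 um^2, V = 76 V, d = 8 um
Step 2: Compute V^2 = 76^2 = 5776
Step 3: Compute d^2 = 8^2 = 64
Step 4: F = 0.5 * 8.854e-6 * 4939 * 5776 / 64
F = 1.973 uN


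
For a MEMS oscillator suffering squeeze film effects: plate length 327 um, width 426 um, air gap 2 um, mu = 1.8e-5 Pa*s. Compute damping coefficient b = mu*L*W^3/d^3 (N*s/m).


Step 1: Convert to SI.
L = 327e-6 m, W = 426e-6 m, d = 2e-6 m
Step 2: W^3 = (426e-6)^3 = 7.73e-11 m^3
Step 3: d^3 = (2e-6)^3 = 8.00e-18 m^3
Step 4: b = 1.8e-5 * 327e-6 * 7.73e-11 / 8.00e-18
b = 5.69e-02 N*s/m


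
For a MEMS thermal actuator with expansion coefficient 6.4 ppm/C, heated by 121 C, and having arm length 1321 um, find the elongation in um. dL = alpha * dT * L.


Step 1: Convert CTE: alpha = 6.4 ppm/C = 6.4e-6 /C
Step 2: dL = 6.4e-6 * 121 * 1321
dL = 1.023 um


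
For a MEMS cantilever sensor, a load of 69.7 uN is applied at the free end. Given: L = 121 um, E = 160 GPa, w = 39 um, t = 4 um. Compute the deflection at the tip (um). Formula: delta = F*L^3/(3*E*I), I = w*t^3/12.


Step 1: Calculate the second moment of area.
I = w * t^3 / 12 = 39 * 4^3 / 12 = 208.0 um^4
Step 2: Convert E to consistent units (1 GPa = 1000 uN/um^2).
E = 160 GPa = 160000 uN/um^2
Step 3: Calculate tip deflection.
delta = F * L^3 / (3 * E * I)
delta = 69.7 * 121^3 / (3 * 160000 * 208.0)
delta = 1.2368 um


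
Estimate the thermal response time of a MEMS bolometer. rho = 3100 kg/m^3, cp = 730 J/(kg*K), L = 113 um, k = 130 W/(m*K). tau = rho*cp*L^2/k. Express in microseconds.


Step 1: Convert L to m: L = 113e-6 m
Step 2: L^2 = (113e-6)^2 = 1.2769e-08 m^2
Step 3: tau = 3100 * 730 * 1.2769e-08 / 130 = 2.2227882e-04 s
Step 4: Convert to microseconds (multiply by 1e6).
tau = 222.279 us


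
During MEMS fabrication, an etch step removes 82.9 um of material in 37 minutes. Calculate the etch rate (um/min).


Step 1: Etch rate = depth / time
Step 2: rate = 82.9 / 37
rate = 2.241 um/min


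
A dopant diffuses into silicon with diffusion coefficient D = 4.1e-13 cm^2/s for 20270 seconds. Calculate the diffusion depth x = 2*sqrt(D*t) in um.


Step 1: Compute D*t = 4.1e-13 * 20270 = 8.3107e-09 cm^2
Step 2: sqrt(D*t) = 9.1163e-05 cm
Step 3: x = 2 * 9.1163e-05 cm = 1.82326e-04 cm
Step 4: Convert to um (1 cm = 1e4 um): x = 1.823 um


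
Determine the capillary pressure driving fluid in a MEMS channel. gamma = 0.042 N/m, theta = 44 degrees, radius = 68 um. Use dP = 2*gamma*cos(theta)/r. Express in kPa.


Step 1: cos(44 deg) = 0.7193
Step 2: Convert r to m: r = 68e-6 m
Step 3: dP = 2 * 0.042 * 0.7193 / 68e-6 = 888.5 Pa
Step 4: Convert Pa to kPa (divide by 1000).
dP = 0.89 kPa


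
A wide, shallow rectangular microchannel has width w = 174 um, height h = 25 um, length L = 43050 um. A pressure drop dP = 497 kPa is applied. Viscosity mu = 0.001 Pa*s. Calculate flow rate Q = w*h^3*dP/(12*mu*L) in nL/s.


Step 1: Convert all dimensions to SI (meters).
w = 174e-6 m, h = 25e-6 m, L = 43050e-6 m, dP = 497e3 Pa
Step 2: Q = w * h^3 * dP / (12 * mu * L)
Q = 174e-6 * (25e-6)^3 * 497e3 / (12 * 0.001 * 43050e-6) = 2.6156e-09 m^3/s
Step 3: Convert Q from m^3/s to nL/s (1 m^3 = 1e12 nL, so multiply by 1e12).
Q = 2615.6 nL/s
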